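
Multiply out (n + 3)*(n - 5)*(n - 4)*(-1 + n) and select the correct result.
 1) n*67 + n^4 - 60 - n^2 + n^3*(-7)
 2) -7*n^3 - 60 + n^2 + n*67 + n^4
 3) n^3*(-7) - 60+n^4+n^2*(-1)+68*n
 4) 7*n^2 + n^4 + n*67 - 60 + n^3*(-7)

Expanding (n + 3)*(n - 5)*(n - 4)*(-1 + n):
= n*67 + n^4 - 60 - n^2 + n^3*(-7)
1) n*67 + n^4 - 60 - n^2 + n^3*(-7)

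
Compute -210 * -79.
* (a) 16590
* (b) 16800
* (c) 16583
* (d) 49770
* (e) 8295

-210 * -79 = 16590
a) 16590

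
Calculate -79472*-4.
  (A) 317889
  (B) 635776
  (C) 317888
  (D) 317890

-79472 * -4 = 317888
C) 317888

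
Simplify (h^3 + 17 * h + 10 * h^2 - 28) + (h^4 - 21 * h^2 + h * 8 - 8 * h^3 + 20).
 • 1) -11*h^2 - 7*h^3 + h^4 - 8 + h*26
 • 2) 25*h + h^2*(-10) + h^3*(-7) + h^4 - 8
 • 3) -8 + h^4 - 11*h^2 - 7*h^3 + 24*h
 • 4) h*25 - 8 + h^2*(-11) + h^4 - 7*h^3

Adding the polynomials and combining like terms:
(h^3 + 17*h + 10*h^2 - 28) + (h^4 - 21*h^2 + h*8 - 8*h^3 + 20)
= h*25 - 8 + h^2*(-11) + h^4 - 7*h^3
4) h*25 - 8 + h^2*(-11) + h^4 - 7*h^3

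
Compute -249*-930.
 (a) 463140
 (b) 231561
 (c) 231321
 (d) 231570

-249 * -930 = 231570
d) 231570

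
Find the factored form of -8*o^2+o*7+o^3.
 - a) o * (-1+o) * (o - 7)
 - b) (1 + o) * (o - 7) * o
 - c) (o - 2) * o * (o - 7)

We need to factor -8*o^2+o*7+o^3.
The factored form is o * (-1+o) * (o - 7).
a) o * (-1+o) * (o - 7)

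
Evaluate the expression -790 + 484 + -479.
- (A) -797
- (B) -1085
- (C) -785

First: -790 + 484 = -306
Then: -306 + -479 = -785
C) -785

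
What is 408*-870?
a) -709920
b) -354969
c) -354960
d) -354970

408 * -870 = -354960
c) -354960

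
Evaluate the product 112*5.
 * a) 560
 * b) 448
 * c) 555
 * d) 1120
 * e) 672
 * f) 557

112 * 5 = 560
a) 560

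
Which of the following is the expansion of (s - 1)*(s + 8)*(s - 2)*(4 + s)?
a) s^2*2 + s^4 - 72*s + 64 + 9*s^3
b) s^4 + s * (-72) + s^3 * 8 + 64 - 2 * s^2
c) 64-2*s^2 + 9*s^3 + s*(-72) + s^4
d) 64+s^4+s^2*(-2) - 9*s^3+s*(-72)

Expanding (s - 1)*(s + 8)*(s - 2)*(4 + s):
= 64-2*s^2 + 9*s^3 + s*(-72) + s^4
c) 64-2*s^2 + 9*s^3 + s*(-72) + s^4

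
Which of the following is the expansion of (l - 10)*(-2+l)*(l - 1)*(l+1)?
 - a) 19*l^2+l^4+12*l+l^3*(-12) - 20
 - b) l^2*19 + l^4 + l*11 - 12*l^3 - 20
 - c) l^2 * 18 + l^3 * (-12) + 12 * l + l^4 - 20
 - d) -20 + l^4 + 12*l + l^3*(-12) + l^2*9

Expanding (l - 10)*(-2+l)*(l - 1)*(l+1):
= 19*l^2+l^4+12*l+l^3*(-12) - 20
a) 19*l^2+l^4+12*l+l^3*(-12) - 20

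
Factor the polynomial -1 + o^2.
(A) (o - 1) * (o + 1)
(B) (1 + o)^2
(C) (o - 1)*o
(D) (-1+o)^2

We need to factor -1 + o^2.
The factored form is (o - 1) * (o + 1).
A) (o - 1) * (o + 1)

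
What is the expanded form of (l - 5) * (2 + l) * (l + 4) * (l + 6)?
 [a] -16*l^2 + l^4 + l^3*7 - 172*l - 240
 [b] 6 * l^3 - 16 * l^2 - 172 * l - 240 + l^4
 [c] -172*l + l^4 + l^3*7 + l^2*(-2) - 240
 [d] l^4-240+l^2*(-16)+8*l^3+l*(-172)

Expanding (l - 5) * (2 + l) * (l + 4) * (l + 6):
= -16*l^2 + l^4 + l^3*7 - 172*l - 240
a) -16*l^2 + l^4 + l^3*7 - 172*l - 240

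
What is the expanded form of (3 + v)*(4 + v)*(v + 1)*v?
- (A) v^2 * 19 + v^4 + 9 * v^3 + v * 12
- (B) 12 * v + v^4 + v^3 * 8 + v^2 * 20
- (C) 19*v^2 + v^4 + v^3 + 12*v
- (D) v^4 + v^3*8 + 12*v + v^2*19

Expanding (3 + v)*(4 + v)*(v + 1)*v:
= v^4 + v^3*8 + 12*v + v^2*19
D) v^4 + v^3*8 + 12*v + v^2*19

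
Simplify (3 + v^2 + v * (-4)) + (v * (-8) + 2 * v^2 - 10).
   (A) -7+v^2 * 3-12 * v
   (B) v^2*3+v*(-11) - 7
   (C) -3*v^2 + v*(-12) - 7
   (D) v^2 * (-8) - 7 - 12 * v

Adding the polynomials and combining like terms:
(3 + v^2 + v*(-4)) + (v*(-8) + 2*v^2 - 10)
= -7+v^2 * 3-12 * v
A) -7+v^2 * 3-12 * v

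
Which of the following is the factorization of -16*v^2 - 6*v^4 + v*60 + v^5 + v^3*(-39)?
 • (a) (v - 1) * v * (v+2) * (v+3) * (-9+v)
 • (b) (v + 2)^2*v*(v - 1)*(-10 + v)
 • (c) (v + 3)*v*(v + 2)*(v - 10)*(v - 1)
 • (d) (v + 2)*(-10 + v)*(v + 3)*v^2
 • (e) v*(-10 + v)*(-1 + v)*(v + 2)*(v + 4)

We need to factor -16*v^2 - 6*v^4 + v*60 + v^5 + v^3*(-39).
The factored form is (v + 3)*v*(v + 2)*(v - 10)*(v - 1).
c) (v + 3)*v*(v + 2)*(v - 10)*(v - 1)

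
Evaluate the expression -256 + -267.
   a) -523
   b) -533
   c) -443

-256 + -267 = -523
a) -523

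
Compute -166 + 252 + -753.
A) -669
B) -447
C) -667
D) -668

First: -166 + 252 = 86
Then: 86 + -753 = -667
C) -667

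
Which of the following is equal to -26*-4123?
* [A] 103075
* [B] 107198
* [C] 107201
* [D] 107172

-26 * -4123 = 107198
B) 107198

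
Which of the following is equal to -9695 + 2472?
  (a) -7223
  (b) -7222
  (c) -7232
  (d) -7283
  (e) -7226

-9695 + 2472 = -7223
a) -7223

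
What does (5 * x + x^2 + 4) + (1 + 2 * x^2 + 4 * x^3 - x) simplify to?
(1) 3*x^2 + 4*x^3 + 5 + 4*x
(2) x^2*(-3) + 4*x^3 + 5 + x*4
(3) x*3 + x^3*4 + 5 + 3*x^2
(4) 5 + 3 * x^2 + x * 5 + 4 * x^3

Adding the polynomials and combining like terms:
(5*x + x^2 + 4) + (1 + 2*x^2 + 4*x^3 - x)
= 3*x^2 + 4*x^3 + 5 + 4*x
1) 3*x^2 + 4*x^3 + 5 + 4*x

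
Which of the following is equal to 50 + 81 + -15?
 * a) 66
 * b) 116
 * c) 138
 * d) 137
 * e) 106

First: 50 + 81 = 131
Then: 131 + -15 = 116
b) 116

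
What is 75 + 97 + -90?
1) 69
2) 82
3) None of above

First: 75 + 97 = 172
Then: 172 + -90 = 82
2) 82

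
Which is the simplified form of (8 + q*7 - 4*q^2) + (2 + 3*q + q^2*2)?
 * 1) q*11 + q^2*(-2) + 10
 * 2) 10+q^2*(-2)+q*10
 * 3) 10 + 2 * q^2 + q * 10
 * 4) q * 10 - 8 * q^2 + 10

Adding the polynomials and combining like terms:
(8 + q*7 - 4*q^2) + (2 + 3*q + q^2*2)
= 10+q^2*(-2)+q*10
2) 10+q^2*(-2)+q*10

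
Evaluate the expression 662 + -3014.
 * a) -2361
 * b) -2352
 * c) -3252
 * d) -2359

662 + -3014 = -2352
b) -2352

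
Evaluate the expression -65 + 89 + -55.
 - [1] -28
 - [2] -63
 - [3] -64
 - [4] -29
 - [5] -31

First: -65 + 89 = 24
Then: 24 + -55 = -31
5) -31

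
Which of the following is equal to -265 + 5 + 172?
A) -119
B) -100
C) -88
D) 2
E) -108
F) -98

First: -265 + 5 = -260
Then: -260 + 172 = -88
C) -88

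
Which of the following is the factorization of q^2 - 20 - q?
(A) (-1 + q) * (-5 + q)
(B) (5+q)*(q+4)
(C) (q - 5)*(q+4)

We need to factor q^2 - 20 - q.
The factored form is (q - 5)*(q+4).
C) (q - 5)*(q+4)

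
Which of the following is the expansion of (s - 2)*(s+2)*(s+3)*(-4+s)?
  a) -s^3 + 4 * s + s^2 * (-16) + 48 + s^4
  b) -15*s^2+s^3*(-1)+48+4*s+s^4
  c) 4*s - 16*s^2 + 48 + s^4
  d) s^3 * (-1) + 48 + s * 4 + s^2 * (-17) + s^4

Expanding (s - 2)*(s+2)*(s+3)*(-4+s):
= -s^3 + 4 * s + s^2 * (-16) + 48 + s^4
a) -s^3 + 4 * s + s^2 * (-16) + 48 + s^4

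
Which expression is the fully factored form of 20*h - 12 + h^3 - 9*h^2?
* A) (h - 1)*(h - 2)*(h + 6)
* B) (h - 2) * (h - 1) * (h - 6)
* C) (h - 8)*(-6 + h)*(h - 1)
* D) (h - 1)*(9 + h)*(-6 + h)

We need to factor 20*h - 12 + h^3 - 9*h^2.
The factored form is (h - 2) * (h - 1) * (h - 6).
B) (h - 2) * (h - 1) * (h - 6)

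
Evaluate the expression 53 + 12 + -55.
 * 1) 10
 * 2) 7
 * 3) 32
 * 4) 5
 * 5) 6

First: 53 + 12 = 65
Then: 65 + -55 = 10
1) 10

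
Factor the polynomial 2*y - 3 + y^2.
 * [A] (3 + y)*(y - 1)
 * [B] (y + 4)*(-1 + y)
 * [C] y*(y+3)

We need to factor 2*y - 3 + y^2.
The factored form is (3 + y)*(y - 1).
A) (3 + y)*(y - 1)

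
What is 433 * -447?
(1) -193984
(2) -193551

433 * -447 = -193551
2) -193551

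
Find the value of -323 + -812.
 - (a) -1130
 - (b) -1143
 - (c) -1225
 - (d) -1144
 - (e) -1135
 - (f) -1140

-323 + -812 = -1135
e) -1135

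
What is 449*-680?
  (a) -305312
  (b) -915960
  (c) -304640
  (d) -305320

449 * -680 = -305320
d) -305320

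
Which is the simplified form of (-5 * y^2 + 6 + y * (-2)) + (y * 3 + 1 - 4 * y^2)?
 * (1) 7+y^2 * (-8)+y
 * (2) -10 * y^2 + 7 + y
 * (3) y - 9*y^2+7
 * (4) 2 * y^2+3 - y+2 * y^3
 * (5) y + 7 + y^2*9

Adding the polynomials and combining like terms:
(-5*y^2 + 6 + y*(-2)) + (y*3 + 1 - 4*y^2)
= y - 9*y^2+7
3) y - 9*y^2+7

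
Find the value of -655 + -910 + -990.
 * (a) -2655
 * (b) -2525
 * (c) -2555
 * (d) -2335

First: -655 + -910 = -1565
Then: -1565 + -990 = -2555
c) -2555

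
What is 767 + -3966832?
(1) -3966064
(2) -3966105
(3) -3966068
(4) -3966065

767 + -3966832 = -3966065
4) -3966065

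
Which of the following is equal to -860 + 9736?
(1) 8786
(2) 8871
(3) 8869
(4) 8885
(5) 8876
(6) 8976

-860 + 9736 = 8876
5) 8876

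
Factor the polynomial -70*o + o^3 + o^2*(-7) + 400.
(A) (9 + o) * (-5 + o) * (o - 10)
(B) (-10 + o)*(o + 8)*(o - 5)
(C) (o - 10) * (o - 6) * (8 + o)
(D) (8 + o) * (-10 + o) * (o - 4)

We need to factor -70*o + o^3 + o^2*(-7) + 400.
The factored form is (-10 + o)*(o + 8)*(o - 5).
B) (-10 + o)*(o + 8)*(o - 5)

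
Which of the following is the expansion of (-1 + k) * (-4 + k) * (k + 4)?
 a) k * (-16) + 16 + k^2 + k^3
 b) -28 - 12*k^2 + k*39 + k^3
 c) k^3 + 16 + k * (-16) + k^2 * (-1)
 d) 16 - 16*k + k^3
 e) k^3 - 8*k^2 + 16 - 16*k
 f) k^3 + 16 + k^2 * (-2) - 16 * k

Expanding (-1 + k) * (-4 + k) * (k + 4):
= k^3 + 16 + k * (-16) + k^2 * (-1)
c) k^3 + 16 + k * (-16) + k^2 * (-1)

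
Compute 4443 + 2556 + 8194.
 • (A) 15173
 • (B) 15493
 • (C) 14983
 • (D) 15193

First: 4443 + 2556 = 6999
Then: 6999 + 8194 = 15193
D) 15193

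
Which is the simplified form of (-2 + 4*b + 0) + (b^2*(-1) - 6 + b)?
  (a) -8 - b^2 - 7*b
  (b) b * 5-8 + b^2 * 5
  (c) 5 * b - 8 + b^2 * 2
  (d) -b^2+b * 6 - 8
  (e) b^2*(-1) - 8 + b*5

Adding the polynomials and combining like terms:
(-2 + 4*b + 0) + (b^2*(-1) - 6 + b)
= b^2*(-1) - 8 + b*5
e) b^2*(-1) - 8 + b*5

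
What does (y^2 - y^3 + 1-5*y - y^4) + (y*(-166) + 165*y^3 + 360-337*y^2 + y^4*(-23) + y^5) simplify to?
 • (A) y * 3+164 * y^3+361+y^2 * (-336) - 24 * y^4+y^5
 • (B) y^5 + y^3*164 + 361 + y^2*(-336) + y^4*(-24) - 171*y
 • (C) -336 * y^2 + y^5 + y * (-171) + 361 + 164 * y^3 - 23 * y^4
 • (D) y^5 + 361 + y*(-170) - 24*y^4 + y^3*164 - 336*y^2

Adding the polynomials and combining like terms:
(y^2 - y^3 + 1 - 5*y - y^4) + (y*(-166) + 165*y^3 + 360 - 337*y^2 + y^4*(-23) + y^5)
= y^5 + y^3*164 + 361 + y^2*(-336) + y^4*(-24) - 171*y
B) y^5 + y^3*164 + 361 + y^2*(-336) + y^4*(-24) - 171*y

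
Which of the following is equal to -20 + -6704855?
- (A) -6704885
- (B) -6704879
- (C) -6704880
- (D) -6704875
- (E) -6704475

-20 + -6704855 = -6704875
D) -6704875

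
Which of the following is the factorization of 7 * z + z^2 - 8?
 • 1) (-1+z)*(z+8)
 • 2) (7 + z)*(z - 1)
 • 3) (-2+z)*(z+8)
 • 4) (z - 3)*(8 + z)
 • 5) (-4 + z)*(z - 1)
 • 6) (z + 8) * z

We need to factor 7 * z + z^2 - 8.
The factored form is (-1+z)*(z+8).
1) (-1+z)*(z+8)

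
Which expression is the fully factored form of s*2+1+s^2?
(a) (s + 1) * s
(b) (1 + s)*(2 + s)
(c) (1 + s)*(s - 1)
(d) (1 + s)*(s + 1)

We need to factor s*2+1+s^2.
The factored form is (1 + s)*(s + 1).
d) (1 + s)*(s + 1)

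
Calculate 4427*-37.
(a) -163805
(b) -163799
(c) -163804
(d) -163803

4427 * -37 = -163799
b) -163799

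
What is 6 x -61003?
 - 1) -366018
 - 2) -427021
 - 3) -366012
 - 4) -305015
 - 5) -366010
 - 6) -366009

6 * -61003 = -366018
1) -366018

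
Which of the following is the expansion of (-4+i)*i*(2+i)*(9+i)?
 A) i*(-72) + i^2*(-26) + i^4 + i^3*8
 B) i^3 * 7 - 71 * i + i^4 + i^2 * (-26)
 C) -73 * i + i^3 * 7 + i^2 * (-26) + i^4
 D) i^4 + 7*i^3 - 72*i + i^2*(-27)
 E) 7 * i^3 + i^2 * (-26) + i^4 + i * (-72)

Expanding (-4+i)*i*(2+i)*(9+i):
= 7 * i^3 + i^2 * (-26) + i^4 + i * (-72)
E) 7 * i^3 + i^2 * (-26) + i^4 + i * (-72)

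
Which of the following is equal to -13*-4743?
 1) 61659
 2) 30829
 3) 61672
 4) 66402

-13 * -4743 = 61659
1) 61659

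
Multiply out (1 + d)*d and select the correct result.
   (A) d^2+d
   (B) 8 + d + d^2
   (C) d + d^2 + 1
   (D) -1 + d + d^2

Expanding (1 + d)*d:
= d^2+d
A) d^2+d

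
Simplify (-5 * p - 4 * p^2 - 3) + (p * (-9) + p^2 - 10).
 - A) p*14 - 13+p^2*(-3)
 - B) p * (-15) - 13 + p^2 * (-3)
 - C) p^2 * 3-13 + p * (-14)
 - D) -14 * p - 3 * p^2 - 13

Adding the polynomials and combining like terms:
(-5*p - 4*p^2 - 3) + (p*(-9) + p^2 - 10)
= -14 * p - 3 * p^2 - 13
D) -14 * p - 3 * p^2 - 13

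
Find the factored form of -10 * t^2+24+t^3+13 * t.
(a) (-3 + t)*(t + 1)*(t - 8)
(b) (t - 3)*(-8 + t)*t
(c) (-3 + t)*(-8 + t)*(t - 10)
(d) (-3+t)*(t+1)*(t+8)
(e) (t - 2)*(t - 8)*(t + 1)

We need to factor -10 * t^2+24+t^3+13 * t.
The factored form is (-3 + t)*(t + 1)*(t - 8).
a) (-3 + t)*(t + 1)*(t - 8)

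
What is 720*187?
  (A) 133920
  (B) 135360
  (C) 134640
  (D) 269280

720 * 187 = 134640
C) 134640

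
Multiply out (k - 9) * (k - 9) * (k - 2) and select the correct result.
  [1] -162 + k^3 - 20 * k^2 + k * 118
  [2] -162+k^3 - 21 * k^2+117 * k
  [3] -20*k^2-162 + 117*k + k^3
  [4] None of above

Expanding (k - 9) * (k - 9) * (k - 2):
= -20*k^2-162 + 117*k + k^3
3) -20*k^2-162 + 117*k + k^3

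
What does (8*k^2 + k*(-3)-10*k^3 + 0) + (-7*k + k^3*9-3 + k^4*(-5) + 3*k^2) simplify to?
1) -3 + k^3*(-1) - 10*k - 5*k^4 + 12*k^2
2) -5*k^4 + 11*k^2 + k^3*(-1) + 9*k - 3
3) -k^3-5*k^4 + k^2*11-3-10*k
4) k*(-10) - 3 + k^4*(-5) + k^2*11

Adding the polynomials and combining like terms:
(8*k^2 + k*(-3) - 10*k^3 + 0) + (-7*k + k^3*9 - 3 + k^4*(-5) + 3*k^2)
= -k^3-5*k^4 + k^2*11-3-10*k
3) -k^3-5*k^4 + k^2*11-3-10*k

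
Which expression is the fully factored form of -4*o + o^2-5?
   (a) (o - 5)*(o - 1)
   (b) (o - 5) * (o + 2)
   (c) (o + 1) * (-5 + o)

We need to factor -4*o + o^2-5.
The factored form is (o + 1) * (-5 + o).
c) (o + 1) * (-5 + o)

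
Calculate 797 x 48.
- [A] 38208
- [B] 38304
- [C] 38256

797 * 48 = 38256
C) 38256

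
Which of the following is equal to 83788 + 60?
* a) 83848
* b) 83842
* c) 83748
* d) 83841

83788 + 60 = 83848
a) 83848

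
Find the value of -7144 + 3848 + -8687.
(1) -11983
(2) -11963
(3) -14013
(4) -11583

First: -7144 + 3848 = -3296
Then: -3296 + -8687 = -11983
1) -11983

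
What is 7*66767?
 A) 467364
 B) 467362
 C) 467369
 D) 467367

7 * 66767 = 467369
C) 467369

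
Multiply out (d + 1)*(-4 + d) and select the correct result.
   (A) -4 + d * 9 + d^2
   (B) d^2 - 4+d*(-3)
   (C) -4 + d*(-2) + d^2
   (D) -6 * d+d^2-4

Expanding (d + 1)*(-4 + d):
= d^2 - 4+d*(-3)
B) d^2 - 4+d*(-3)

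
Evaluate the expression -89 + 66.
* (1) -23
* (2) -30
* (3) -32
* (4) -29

-89 + 66 = -23
1) -23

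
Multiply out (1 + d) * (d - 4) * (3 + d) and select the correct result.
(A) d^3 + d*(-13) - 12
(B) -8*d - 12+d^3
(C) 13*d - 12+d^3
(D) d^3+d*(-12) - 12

Expanding (1 + d) * (d - 4) * (3 + d):
= d^3 + d*(-13) - 12
A) d^3 + d*(-13) - 12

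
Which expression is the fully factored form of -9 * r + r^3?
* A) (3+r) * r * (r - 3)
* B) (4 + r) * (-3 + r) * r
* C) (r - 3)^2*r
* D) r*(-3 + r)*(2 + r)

We need to factor -9 * r + r^3.
The factored form is (3+r) * r * (r - 3).
A) (3+r) * r * (r - 3)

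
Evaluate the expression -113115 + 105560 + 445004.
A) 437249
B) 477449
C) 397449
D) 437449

First: -113115 + 105560 = -7555
Then: -7555 + 445004 = 437449
D) 437449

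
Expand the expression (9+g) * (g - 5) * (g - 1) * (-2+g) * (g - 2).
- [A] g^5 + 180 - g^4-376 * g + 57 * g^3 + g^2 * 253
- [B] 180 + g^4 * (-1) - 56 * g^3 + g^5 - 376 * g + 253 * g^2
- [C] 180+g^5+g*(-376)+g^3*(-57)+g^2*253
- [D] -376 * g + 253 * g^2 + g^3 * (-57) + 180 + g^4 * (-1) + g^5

Expanding (9+g) * (g - 5) * (g - 1) * (-2+g) * (g - 2):
= -376 * g + 253 * g^2 + g^3 * (-57) + 180 + g^4 * (-1) + g^5
D) -376 * g + 253 * g^2 + g^3 * (-57) + 180 + g^4 * (-1) + g^5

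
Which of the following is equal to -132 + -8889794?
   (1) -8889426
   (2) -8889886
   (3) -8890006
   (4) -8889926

-132 + -8889794 = -8889926
4) -8889926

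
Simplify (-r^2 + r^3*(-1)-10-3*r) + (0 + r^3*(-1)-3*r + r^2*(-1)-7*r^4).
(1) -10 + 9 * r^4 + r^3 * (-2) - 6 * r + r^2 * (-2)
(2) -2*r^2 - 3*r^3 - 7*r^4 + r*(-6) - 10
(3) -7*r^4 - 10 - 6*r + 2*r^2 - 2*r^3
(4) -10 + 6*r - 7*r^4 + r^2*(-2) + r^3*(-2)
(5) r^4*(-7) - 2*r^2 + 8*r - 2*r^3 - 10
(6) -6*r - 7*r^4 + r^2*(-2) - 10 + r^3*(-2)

Adding the polynomials and combining like terms:
(-r^2 + r^3*(-1) - 10 - 3*r) + (0 + r^3*(-1) - 3*r + r^2*(-1) - 7*r^4)
= -6*r - 7*r^4 + r^2*(-2) - 10 + r^3*(-2)
6) -6*r - 7*r^4 + r^2*(-2) - 10 + r^3*(-2)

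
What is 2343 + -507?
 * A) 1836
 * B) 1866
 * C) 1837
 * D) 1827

2343 + -507 = 1836
A) 1836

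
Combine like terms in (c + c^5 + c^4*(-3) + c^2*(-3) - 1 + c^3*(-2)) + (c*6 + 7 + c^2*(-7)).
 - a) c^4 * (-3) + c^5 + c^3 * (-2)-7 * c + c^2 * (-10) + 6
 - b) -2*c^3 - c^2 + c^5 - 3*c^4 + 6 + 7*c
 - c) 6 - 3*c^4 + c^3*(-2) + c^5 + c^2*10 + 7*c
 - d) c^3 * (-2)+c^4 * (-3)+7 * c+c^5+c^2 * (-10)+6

Adding the polynomials and combining like terms:
(c + c^5 + c^4*(-3) + c^2*(-3) - 1 + c^3*(-2)) + (c*6 + 7 + c^2*(-7))
= c^3 * (-2)+c^4 * (-3)+7 * c+c^5+c^2 * (-10)+6
d) c^3 * (-2)+c^4 * (-3)+7 * c+c^5+c^2 * (-10)+6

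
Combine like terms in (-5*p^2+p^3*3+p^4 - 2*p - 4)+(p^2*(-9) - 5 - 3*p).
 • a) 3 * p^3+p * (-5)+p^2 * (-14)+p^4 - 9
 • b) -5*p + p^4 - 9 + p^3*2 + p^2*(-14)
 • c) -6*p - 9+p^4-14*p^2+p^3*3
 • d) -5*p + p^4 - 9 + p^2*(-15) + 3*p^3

Adding the polynomials and combining like terms:
(-5*p^2 + p^3*3 + p^4 - 2*p - 4) + (p^2*(-9) - 5 - 3*p)
= 3 * p^3+p * (-5)+p^2 * (-14)+p^4 - 9
a) 3 * p^3+p * (-5)+p^2 * (-14)+p^4 - 9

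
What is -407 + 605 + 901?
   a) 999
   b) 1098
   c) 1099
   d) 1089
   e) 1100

First: -407 + 605 = 198
Then: 198 + 901 = 1099
c) 1099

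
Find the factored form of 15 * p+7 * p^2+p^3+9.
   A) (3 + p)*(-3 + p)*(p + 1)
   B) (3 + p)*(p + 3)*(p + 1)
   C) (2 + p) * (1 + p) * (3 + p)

We need to factor 15 * p+7 * p^2+p^3+9.
The factored form is (3 + p)*(p + 3)*(p + 1).
B) (3 + p)*(p + 3)*(p + 1)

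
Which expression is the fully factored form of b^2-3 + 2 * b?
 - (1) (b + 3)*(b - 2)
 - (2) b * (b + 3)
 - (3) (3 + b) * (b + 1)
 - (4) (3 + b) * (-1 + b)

We need to factor b^2-3 + 2 * b.
The factored form is (3 + b) * (-1 + b).
4) (3 + b) * (-1 + b)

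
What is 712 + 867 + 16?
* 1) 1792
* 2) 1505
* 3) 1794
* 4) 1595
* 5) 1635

First: 712 + 867 = 1579
Then: 1579 + 16 = 1595
4) 1595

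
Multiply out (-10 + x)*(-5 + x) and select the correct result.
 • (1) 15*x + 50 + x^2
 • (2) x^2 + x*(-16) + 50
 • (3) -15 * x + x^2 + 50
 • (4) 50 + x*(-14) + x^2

Expanding (-10 + x)*(-5 + x):
= -15 * x + x^2 + 50
3) -15 * x + x^2 + 50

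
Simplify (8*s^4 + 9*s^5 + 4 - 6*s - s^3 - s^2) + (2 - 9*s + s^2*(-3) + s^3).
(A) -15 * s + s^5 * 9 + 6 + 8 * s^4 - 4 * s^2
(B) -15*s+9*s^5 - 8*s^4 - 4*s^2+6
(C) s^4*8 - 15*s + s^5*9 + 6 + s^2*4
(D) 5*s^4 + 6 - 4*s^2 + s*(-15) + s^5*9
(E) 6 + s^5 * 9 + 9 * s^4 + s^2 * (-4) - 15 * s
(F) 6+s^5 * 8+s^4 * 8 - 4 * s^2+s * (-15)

Adding the polynomials and combining like terms:
(8*s^4 + 9*s^5 + 4 - 6*s - s^3 - s^2) + (2 - 9*s + s^2*(-3) + s^3)
= -15 * s + s^5 * 9 + 6 + 8 * s^4 - 4 * s^2
A) -15 * s + s^5 * 9 + 6 + 8 * s^4 - 4 * s^2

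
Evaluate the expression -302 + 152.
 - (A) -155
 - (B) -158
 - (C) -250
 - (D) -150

-302 + 152 = -150
D) -150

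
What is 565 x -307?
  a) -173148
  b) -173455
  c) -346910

565 * -307 = -173455
b) -173455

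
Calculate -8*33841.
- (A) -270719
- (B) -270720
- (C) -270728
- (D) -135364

-8 * 33841 = -270728
C) -270728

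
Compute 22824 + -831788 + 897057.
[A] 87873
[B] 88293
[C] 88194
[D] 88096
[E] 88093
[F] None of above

First: 22824 + -831788 = -808964
Then: -808964 + 897057 = 88093
E) 88093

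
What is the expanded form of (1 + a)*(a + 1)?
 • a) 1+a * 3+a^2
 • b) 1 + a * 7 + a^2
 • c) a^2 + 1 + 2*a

Expanding (1 + a)*(a + 1):
= a^2 + 1 + 2*a
c) a^2 + 1 + 2*a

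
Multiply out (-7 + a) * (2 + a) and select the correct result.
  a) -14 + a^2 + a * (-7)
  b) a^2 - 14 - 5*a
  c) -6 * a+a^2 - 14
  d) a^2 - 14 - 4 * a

Expanding (-7 + a) * (2 + a):
= a^2 - 14 - 5*a
b) a^2 - 14 - 5*a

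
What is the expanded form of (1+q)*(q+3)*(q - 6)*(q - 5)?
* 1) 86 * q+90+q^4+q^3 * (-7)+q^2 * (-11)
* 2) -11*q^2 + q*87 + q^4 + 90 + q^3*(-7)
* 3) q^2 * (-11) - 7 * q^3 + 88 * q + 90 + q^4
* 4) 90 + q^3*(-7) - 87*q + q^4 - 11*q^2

Expanding (1+q)*(q+3)*(q - 6)*(q - 5):
= -11*q^2 + q*87 + q^4 + 90 + q^3*(-7)
2) -11*q^2 + q*87 + q^4 + 90 + q^3*(-7)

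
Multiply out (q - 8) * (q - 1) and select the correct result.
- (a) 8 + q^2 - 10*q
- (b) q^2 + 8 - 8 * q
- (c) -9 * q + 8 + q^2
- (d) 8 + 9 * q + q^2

Expanding (q - 8) * (q - 1):
= -9 * q + 8 + q^2
c) -9 * q + 8 + q^2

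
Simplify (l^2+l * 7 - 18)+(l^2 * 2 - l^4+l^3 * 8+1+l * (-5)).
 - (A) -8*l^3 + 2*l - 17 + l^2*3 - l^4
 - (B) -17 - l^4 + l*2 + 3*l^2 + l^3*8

Adding the polynomials and combining like terms:
(l^2 + l*7 - 18) + (l^2*2 - l^4 + l^3*8 + 1 + l*(-5))
= -17 - l^4 + l*2 + 3*l^2 + l^3*8
B) -17 - l^4 + l*2 + 3*l^2 + l^3*8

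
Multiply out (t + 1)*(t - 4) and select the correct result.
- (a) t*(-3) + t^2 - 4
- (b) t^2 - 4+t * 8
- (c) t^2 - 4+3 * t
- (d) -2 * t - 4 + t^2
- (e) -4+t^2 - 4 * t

Expanding (t + 1)*(t - 4):
= t*(-3) + t^2 - 4
a) t*(-3) + t^2 - 4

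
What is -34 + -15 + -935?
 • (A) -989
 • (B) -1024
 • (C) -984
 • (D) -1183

First: -34 + -15 = -49
Then: -49 + -935 = -984
C) -984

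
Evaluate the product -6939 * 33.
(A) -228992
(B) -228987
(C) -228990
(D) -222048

-6939 * 33 = -228987
B) -228987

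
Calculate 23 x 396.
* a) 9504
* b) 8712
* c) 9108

23 * 396 = 9108
c) 9108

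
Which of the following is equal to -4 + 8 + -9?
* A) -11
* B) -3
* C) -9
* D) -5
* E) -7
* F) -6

First: -4 + 8 = 4
Then: 4 + -9 = -5
D) -5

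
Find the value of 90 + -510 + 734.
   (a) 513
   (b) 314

First: 90 + -510 = -420
Then: -420 + 734 = 314
b) 314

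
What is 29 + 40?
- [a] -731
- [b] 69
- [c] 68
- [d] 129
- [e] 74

29 + 40 = 69
b) 69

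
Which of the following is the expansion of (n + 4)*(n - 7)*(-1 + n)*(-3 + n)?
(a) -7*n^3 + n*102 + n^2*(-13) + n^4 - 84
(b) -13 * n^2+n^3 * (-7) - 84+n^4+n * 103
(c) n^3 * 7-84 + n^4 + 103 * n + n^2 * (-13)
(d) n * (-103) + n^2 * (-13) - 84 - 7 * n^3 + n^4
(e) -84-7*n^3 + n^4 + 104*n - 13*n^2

Expanding (n + 4)*(n - 7)*(-1 + n)*(-3 + n):
= -13 * n^2+n^3 * (-7) - 84+n^4+n * 103
b) -13 * n^2+n^3 * (-7) - 84+n^4+n * 103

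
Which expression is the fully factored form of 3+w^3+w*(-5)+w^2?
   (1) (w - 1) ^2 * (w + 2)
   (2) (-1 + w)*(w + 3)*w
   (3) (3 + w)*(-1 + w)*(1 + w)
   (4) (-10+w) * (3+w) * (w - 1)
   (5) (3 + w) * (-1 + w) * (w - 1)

We need to factor 3+w^3+w*(-5)+w^2.
The factored form is (3 + w) * (-1 + w) * (w - 1).
5) (3 + w) * (-1 + w) * (w - 1)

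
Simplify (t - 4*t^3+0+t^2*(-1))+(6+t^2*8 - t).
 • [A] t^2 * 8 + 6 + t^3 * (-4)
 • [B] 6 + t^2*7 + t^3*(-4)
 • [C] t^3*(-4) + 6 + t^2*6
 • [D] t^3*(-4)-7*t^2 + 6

Adding the polynomials and combining like terms:
(t - 4*t^3 + 0 + t^2*(-1)) + (6 + t^2*8 - t)
= 6 + t^2*7 + t^3*(-4)
B) 6 + t^2*7 + t^3*(-4)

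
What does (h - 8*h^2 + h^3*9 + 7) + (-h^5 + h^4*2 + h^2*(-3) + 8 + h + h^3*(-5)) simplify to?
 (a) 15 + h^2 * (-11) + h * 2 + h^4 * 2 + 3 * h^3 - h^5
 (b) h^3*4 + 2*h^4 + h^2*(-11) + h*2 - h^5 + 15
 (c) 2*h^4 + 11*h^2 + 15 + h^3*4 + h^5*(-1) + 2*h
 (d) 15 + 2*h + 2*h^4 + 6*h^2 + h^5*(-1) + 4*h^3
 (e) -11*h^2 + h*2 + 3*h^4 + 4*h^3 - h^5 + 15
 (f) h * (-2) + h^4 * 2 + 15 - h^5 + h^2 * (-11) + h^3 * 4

Adding the polynomials and combining like terms:
(h - 8*h^2 + h^3*9 + 7) + (-h^5 + h^4*2 + h^2*(-3) + 8 + h + h^3*(-5))
= h^3*4 + 2*h^4 + h^2*(-11) + h*2 - h^5 + 15
b) h^3*4 + 2*h^4 + h^2*(-11) + h*2 - h^5 + 15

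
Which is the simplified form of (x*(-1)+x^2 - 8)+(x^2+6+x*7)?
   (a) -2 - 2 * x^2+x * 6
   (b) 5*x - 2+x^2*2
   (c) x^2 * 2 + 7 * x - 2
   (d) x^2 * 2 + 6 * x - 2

Adding the polynomials and combining like terms:
(x*(-1) + x^2 - 8) + (x^2 + 6 + x*7)
= x^2 * 2 + 6 * x - 2
d) x^2 * 2 + 6 * x - 2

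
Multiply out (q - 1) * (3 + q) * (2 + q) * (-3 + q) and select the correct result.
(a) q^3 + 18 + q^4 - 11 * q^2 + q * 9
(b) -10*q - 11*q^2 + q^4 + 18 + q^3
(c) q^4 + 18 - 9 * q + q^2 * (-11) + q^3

Expanding (q - 1) * (3 + q) * (2 + q) * (-3 + q):
= q^4 + 18 - 9 * q + q^2 * (-11) + q^3
c) q^4 + 18 - 9 * q + q^2 * (-11) + q^3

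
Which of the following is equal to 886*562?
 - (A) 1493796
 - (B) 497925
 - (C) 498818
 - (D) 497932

886 * 562 = 497932
D) 497932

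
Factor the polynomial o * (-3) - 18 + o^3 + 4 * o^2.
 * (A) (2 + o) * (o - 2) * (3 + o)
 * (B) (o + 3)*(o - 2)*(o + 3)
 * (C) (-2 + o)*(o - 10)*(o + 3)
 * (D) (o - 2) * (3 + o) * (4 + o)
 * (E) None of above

We need to factor o * (-3) - 18 + o^3 + 4 * o^2.
The factored form is (o + 3)*(o - 2)*(o + 3).
B) (o + 3)*(o - 2)*(o + 3)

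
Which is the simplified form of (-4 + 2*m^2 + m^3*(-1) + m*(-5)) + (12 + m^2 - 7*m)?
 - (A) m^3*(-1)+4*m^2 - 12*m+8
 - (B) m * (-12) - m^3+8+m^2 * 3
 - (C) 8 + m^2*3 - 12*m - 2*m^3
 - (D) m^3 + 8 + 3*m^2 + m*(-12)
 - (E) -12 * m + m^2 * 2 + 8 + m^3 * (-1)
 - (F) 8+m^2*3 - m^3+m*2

Adding the polynomials and combining like terms:
(-4 + 2*m^2 + m^3*(-1) + m*(-5)) + (12 + m^2 - 7*m)
= m * (-12) - m^3+8+m^2 * 3
B) m * (-12) - m^3+8+m^2 * 3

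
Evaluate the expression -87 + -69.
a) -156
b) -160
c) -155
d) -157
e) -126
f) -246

-87 + -69 = -156
a) -156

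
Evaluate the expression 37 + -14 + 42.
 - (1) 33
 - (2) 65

First: 37 + -14 = 23
Then: 23 + 42 = 65
2) 65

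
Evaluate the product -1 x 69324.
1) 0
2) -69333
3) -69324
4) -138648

-1 * 69324 = -69324
3) -69324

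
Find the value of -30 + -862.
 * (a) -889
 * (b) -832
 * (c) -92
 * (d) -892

-30 + -862 = -892
d) -892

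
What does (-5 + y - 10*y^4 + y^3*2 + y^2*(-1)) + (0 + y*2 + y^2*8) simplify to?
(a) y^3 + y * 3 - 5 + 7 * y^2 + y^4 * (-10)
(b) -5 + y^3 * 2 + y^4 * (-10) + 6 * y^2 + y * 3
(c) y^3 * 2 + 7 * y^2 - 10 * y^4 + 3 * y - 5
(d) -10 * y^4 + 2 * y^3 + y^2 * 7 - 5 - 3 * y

Adding the polynomials and combining like terms:
(-5 + y - 10*y^4 + y^3*2 + y^2*(-1)) + (0 + y*2 + y^2*8)
= y^3 * 2 + 7 * y^2 - 10 * y^4 + 3 * y - 5
c) y^3 * 2 + 7 * y^2 - 10 * y^4 + 3 * y - 5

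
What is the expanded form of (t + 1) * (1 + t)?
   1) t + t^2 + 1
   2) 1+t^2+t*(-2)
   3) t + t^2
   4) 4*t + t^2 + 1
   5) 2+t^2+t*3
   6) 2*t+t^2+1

Expanding (t + 1) * (1 + t):
= 2*t+t^2+1
6) 2*t+t^2+1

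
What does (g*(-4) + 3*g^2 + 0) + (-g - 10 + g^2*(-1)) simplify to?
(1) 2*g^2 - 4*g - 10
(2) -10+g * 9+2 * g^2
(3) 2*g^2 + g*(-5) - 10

Adding the polynomials and combining like terms:
(g*(-4) + 3*g^2 + 0) + (-g - 10 + g^2*(-1))
= 2*g^2 + g*(-5) - 10
3) 2*g^2 + g*(-5) - 10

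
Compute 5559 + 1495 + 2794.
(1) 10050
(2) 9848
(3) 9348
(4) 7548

First: 5559 + 1495 = 7054
Then: 7054 + 2794 = 9848
2) 9848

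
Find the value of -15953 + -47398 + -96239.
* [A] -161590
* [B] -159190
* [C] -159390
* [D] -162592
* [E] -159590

First: -15953 + -47398 = -63351
Then: -63351 + -96239 = -159590
E) -159590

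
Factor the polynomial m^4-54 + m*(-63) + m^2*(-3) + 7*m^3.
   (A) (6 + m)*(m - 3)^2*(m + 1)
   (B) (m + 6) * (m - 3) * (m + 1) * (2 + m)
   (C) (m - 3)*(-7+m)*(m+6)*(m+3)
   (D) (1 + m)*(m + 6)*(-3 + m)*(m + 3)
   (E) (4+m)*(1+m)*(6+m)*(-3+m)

We need to factor m^4-54 + m*(-63) + m^2*(-3) + 7*m^3.
The factored form is (1 + m)*(m + 6)*(-3 + m)*(m + 3).
D) (1 + m)*(m + 6)*(-3 + m)*(m + 3)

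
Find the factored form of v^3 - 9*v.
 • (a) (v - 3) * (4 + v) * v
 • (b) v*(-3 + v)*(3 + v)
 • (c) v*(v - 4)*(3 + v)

We need to factor v^3 - 9*v.
The factored form is v*(-3 + v)*(3 + v).
b) v*(-3 + v)*(3 + v)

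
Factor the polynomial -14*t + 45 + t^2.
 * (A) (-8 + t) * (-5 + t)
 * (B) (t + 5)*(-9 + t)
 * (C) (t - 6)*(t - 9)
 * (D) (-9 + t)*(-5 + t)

We need to factor -14*t + 45 + t^2.
The factored form is (-9 + t)*(-5 + t).
D) (-9 + t)*(-5 + t)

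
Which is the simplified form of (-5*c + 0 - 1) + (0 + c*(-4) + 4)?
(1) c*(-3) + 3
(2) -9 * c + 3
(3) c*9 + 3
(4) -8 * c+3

Adding the polynomials and combining like terms:
(-5*c + 0 - 1) + (0 + c*(-4) + 4)
= -9 * c + 3
2) -9 * c + 3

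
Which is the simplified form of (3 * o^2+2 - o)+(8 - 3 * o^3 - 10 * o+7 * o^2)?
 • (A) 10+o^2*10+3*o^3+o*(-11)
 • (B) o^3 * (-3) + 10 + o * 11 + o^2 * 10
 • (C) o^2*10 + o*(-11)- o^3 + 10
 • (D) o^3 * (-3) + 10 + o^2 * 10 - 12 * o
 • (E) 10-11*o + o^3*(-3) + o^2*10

Adding the polynomials and combining like terms:
(3*o^2 + 2 - o) + (8 - 3*o^3 - 10*o + 7*o^2)
= 10-11*o + o^3*(-3) + o^2*10
E) 10-11*o + o^3*(-3) + o^2*10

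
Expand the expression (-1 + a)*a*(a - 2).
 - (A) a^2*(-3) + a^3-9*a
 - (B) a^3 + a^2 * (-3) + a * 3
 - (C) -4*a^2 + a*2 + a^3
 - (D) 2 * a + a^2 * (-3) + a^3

Expanding (-1 + a)*a*(a - 2):
= 2 * a + a^2 * (-3) + a^3
D) 2 * a + a^2 * (-3) + a^3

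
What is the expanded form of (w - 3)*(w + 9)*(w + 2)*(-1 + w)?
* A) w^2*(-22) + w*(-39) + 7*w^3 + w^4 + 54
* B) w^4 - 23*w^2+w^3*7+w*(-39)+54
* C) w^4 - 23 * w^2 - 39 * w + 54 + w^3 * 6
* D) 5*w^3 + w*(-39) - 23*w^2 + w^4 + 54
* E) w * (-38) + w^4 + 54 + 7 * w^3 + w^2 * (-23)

Expanding (w - 3)*(w + 9)*(w + 2)*(-1 + w):
= w^4 - 23*w^2+w^3*7+w*(-39)+54
B) w^4 - 23*w^2+w^3*7+w*(-39)+54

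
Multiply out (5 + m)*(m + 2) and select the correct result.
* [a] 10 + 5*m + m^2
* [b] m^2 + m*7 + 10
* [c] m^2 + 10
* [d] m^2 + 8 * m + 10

Expanding (5 + m)*(m + 2):
= m^2 + m*7 + 10
b) m^2 + m*7 + 10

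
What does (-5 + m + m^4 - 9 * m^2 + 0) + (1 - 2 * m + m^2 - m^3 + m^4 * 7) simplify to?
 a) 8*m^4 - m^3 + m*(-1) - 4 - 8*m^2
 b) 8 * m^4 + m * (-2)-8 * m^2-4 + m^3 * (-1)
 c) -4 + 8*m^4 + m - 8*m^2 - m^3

Adding the polynomials and combining like terms:
(-5 + m + m^4 - 9*m^2 + 0) + (1 - 2*m + m^2 - m^3 + m^4*7)
= 8*m^4 - m^3 + m*(-1) - 4 - 8*m^2
a) 8*m^4 - m^3 + m*(-1) - 4 - 8*m^2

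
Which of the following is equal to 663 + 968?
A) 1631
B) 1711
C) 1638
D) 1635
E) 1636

663 + 968 = 1631
A) 1631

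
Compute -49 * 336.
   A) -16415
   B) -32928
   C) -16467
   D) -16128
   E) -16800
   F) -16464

-49 * 336 = -16464
F) -16464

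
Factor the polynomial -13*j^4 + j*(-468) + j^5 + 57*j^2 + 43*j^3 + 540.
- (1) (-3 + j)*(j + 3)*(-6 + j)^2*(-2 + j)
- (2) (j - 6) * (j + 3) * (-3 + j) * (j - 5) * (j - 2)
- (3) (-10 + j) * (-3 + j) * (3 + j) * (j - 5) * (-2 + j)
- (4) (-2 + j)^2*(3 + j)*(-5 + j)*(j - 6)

We need to factor -13*j^4 + j*(-468) + j^5 + 57*j^2 + 43*j^3 + 540.
The factored form is (j - 6) * (j + 3) * (-3 + j) * (j - 5) * (j - 2).
2) (j - 6) * (j + 3) * (-3 + j) * (j - 5) * (j - 2)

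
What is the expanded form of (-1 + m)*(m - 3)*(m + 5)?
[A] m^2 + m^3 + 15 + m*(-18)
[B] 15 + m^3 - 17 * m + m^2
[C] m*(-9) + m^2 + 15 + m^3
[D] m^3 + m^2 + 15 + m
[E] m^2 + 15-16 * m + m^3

Expanding (-1 + m)*(m - 3)*(m + 5):
= 15 + m^3 - 17 * m + m^2
B) 15 + m^3 - 17 * m + m^2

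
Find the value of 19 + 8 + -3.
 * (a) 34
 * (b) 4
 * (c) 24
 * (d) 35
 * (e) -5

First: 19 + 8 = 27
Then: 27 + -3 = 24
c) 24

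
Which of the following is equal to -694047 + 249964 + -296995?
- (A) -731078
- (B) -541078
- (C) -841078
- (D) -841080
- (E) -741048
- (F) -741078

First: -694047 + 249964 = -444083
Then: -444083 + -296995 = -741078
F) -741078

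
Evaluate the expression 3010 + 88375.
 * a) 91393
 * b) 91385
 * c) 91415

3010 + 88375 = 91385
b) 91385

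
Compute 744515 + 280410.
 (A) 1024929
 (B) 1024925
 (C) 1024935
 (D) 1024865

744515 + 280410 = 1024925
B) 1024925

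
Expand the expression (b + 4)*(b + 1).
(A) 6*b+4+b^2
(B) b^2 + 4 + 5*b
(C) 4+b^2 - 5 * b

Expanding (b + 4)*(b + 1):
= b^2 + 4 + 5*b
B) b^2 + 4 + 5*b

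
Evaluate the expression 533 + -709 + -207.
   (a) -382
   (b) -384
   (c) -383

First: 533 + -709 = -176
Then: -176 + -207 = -383
c) -383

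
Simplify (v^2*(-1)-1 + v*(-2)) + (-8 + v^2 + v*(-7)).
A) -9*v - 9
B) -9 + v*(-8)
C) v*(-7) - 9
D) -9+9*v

Adding the polynomials and combining like terms:
(v^2*(-1) - 1 + v*(-2)) + (-8 + v^2 + v*(-7))
= -9*v - 9
A) -9*v - 9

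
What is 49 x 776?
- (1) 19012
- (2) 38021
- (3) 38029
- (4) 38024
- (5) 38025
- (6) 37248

49 * 776 = 38024
4) 38024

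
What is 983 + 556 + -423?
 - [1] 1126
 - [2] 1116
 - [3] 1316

First: 983 + 556 = 1539
Then: 1539 + -423 = 1116
2) 1116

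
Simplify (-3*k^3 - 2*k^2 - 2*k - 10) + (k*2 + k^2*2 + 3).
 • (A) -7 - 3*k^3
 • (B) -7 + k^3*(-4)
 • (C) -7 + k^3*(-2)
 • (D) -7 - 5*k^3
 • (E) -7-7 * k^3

Adding the polynomials and combining like terms:
(-3*k^3 - 2*k^2 - 2*k - 10) + (k*2 + k^2*2 + 3)
= -7 - 3*k^3
A) -7 - 3*k^3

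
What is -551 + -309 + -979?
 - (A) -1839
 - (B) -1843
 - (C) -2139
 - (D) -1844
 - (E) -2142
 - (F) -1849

First: -551 + -309 = -860
Then: -860 + -979 = -1839
A) -1839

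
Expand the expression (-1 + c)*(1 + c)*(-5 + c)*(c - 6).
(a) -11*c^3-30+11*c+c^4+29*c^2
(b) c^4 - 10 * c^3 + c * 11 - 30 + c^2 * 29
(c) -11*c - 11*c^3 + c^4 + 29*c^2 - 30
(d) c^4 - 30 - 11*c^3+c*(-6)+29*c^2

Expanding (-1 + c)*(1 + c)*(-5 + c)*(c - 6):
= -11*c^3-30+11*c+c^4+29*c^2
a) -11*c^3-30+11*c+c^4+29*c^2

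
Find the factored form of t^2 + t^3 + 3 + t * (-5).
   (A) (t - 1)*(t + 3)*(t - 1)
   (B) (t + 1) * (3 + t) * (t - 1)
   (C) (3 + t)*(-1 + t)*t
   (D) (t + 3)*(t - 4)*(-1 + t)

We need to factor t^2 + t^3 + 3 + t * (-5).
The factored form is (t - 1)*(t + 3)*(t - 1).
A) (t - 1)*(t + 3)*(t - 1)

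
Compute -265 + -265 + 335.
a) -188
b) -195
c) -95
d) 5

First: -265 + -265 = -530
Then: -530 + 335 = -195
b) -195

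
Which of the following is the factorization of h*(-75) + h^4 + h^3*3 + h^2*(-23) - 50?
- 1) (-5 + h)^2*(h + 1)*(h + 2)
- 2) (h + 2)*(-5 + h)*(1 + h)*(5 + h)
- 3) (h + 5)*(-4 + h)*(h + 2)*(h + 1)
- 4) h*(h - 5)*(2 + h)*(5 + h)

We need to factor h*(-75) + h^4 + h^3*3 + h^2*(-23) - 50.
The factored form is (h + 2)*(-5 + h)*(1 + h)*(5 + h).
2) (h + 2)*(-5 + h)*(1 + h)*(5 + h)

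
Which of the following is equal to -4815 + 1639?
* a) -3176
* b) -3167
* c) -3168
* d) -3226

-4815 + 1639 = -3176
a) -3176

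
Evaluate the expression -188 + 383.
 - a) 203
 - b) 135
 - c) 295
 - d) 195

-188 + 383 = 195
d) 195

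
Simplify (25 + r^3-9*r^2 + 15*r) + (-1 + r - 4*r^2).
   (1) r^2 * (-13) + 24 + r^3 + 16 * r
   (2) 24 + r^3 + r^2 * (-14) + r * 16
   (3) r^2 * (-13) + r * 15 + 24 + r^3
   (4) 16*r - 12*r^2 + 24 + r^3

Adding the polynomials and combining like terms:
(25 + r^3 - 9*r^2 + 15*r) + (-1 + r - 4*r^2)
= r^2 * (-13) + 24 + r^3 + 16 * r
1) r^2 * (-13) + 24 + r^3 + 16 * r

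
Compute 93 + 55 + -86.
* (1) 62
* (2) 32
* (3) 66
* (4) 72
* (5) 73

First: 93 + 55 = 148
Then: 148 + -86 = 62
1) 62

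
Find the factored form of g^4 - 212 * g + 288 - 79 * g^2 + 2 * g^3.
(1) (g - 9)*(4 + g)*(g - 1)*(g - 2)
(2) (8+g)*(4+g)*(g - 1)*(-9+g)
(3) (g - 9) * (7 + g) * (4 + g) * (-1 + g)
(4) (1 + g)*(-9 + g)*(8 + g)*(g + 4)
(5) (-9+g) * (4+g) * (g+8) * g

We need to factor g^4 - 212 * g + 288 - 79 * g^2 + 2 * g^3.
The factored form is (8+g)*(4+g)*(g - 1)*(-9+g).
2) (8+g)*(4+g)*(g - 1)*(-9+g)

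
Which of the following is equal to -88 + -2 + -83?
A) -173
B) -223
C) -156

First: -88 + -2 = -90
Then: -90 + -83 = -173
A) -173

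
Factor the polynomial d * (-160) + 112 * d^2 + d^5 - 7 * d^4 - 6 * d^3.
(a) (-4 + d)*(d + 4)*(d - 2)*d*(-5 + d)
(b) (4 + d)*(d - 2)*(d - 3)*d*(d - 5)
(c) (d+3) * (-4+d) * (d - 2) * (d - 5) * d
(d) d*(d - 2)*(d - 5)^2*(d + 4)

We need to factor d * (-160) + 112 * d^2 + d^5 - 7 * d^4 - 6 * d^3.
The factored form is (-4 + d)*(d + 4)*(d - 2)*d*(-5 + d).
a) (-4 + d)*(d + 4)*(d - 2)*d*(-5 + d)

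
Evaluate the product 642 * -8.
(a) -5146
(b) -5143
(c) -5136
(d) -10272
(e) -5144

642 * -8 = -5136
c) -5136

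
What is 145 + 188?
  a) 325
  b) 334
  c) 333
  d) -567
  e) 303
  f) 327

145 + 188 = 333
c) 333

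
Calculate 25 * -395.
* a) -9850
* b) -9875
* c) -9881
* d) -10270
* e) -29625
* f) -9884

25 * -395 = -9875
b) -9875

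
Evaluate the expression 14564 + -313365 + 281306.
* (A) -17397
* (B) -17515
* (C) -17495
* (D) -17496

First: 14564 + -313365 = -298801
Then: -298801 + 281306 = -17495
C) -17495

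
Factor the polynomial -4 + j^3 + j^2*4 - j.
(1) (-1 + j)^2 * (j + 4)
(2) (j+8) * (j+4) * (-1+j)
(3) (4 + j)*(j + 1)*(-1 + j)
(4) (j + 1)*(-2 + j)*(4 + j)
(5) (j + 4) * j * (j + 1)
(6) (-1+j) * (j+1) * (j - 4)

We need to factor -4 + j^3 + j^2*4 - j.
The factored form is (4 + j)*(j + 1)*(-1 + j).
3) (4 + j)*(j + 1)*(-1 + j)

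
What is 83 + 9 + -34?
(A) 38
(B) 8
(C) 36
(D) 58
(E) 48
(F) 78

First: 83 + 9 = 92
Then: 92 + -34 = 58
D) 58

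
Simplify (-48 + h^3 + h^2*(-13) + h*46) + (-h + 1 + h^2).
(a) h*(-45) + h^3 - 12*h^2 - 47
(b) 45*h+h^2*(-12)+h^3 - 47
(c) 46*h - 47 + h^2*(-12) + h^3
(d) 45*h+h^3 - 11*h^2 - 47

Adding the polynomials and combining like terms:
(-48 + h^3 + h^2*(-13) + h*46) + (-h + 1 + h^2)
= 45*h+h^2*(-12)+h^3 - 47
b) 45*h+h^2*(-12)+h^3 - 47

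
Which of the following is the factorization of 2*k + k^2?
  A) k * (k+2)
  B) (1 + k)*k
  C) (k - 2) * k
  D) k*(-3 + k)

We need to factor 2*k + k^2.
The factored form is k * (k+2).
A) k * (k+2)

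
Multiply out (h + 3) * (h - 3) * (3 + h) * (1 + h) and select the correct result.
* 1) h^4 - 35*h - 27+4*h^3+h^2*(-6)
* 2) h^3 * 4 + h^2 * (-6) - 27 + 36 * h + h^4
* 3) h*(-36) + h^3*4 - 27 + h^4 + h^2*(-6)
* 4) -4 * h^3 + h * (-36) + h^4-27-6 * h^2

Expanding (h + 3) * (h - 3) * (3 + h) * (1 + h):
= h*(-36) + h^3*4 - 27 + h^4 + h^2*(-6)
3) h*(-36) + h^3*4 - 27 + h^4 + h^2*(-6)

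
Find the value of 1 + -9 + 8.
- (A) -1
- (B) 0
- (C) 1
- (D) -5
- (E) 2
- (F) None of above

First: 1 + -9 = -8
Then: -8 + 8 = 0
B) 0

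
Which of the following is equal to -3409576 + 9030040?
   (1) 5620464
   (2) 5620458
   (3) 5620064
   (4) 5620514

-3409576 + 9030040 = 5620464
1) 5620464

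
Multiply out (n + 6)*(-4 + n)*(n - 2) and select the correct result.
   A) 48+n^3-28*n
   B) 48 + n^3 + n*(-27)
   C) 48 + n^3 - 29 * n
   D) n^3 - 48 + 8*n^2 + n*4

Expanding (n + 6)*(-4 + n)*(n - 2):
= 48+n^3-28*n
A) 48+n^3-28*n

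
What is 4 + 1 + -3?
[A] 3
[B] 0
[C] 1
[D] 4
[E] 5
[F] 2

First: 4 + 1 = 5
Then: 5 + -3 = 2
F) 2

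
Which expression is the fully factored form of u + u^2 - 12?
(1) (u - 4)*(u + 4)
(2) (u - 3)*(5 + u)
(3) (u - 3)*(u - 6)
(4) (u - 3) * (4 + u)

We need to factor u + u^2 - 12.
The factored form is (u - 3) * (4 + u).
4) (u - 3) * (4 + u)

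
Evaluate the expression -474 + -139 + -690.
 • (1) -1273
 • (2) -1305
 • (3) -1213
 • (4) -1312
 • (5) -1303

First: -474 + -139 = -613
Then: -613 + -690 = -1303
5) -1303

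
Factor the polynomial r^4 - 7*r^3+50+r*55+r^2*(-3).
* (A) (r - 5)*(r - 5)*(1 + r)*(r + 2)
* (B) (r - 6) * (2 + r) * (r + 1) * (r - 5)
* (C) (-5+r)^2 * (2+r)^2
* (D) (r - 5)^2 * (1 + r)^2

We need to factor r^4 - 7*r^3+50+r*55+r^2*(-3).
The factored form is (r - 5)*(r - 5)*(1 + r)*(r + 2).
A) (r - 5)*(r - 5)*(1 + r)*(r + 2)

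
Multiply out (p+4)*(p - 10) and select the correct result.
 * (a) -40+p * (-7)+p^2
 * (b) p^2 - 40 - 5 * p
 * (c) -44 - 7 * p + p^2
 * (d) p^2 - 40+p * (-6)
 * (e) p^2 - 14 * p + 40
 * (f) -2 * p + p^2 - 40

Expanding (p+4)*(p - 10):
= p^2 - 40+p * (-6)
d) p^2 - 40+p * (-6)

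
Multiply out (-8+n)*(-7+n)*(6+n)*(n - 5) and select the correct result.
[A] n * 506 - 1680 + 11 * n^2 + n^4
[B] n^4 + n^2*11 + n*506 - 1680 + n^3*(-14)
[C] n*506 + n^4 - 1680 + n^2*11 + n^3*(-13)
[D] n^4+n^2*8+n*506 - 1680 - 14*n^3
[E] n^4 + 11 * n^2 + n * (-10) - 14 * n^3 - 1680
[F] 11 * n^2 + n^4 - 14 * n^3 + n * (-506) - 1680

Expanding (-8+n)*(-7+n)*(6+n)*(n - 5):
= n^4 + n^2*11 + n*506 - 1680 + n^3*(-14)
B) n^4 + n^2*11 + n*506 - 1680 + n^3*(-14)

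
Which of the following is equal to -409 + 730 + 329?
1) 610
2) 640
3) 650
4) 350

First: -409 + 730 = 321
Then: 321 + 329 = 650
3) 650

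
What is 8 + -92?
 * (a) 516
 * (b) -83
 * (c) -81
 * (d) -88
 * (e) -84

8 + -92 = -84
e) -84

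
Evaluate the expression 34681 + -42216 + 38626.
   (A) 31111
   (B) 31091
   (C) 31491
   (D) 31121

First: 34681 + -42216 = -7535
Then: -7535 + 38626 = 31091
B) 31091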